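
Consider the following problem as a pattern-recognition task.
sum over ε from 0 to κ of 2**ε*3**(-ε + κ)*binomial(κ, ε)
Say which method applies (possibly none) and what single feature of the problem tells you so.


Best approach: the binomial theorem — the binomial coefficients weight matched powers of 2 and 3, which is exactly the expansion of a binomial power.


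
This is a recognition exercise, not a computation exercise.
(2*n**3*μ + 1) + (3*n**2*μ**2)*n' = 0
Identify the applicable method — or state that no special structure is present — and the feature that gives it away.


Diagnosis: the exact-equation method — take the mixed partials of 2*n**3*μ + 1 and 3*n**2*μ**2: they are equal, which certifies an exact differential.


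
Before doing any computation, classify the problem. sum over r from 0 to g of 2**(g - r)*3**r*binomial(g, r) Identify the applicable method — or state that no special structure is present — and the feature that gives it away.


Verdict: the binomial theorem — the binomial coefficients weight matched powers of 3 and 2, which is exactly the expansion of a binomial power.


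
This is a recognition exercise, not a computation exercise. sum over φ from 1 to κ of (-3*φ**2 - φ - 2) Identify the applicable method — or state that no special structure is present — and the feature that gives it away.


Verdict: no special technique — the sum is polynomial through and through; closed forms for each power of φ finish it directly.


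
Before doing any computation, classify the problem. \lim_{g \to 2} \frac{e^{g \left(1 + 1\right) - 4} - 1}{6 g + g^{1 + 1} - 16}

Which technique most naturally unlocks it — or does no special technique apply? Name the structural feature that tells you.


Method: l'Hôpital's rule (0/0) — plug in 2: top and bottom both hit zero, so differentiate each and retry. The standard small-argument limits would also carry it; the rule is the systematic route.


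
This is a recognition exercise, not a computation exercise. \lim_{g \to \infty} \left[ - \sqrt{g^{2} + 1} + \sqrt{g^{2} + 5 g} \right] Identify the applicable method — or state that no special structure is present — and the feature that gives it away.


Best approach: conjugate multiplication — \sqrt{g^{2} + 5 g} and \sqrt{g^{2} + 1} both blow up, but their difference is tame once the conjugate rationalizes it.


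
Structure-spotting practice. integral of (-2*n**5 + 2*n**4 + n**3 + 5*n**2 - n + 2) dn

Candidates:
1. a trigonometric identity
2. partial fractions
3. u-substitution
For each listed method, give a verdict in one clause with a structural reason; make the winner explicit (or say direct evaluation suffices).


Diagnosis: no special technique — a term-by-term power-rule job in n; no substitution or rearrangement earns its keep here.
- a trigonometric identity — with no trigonometric functions present, identity rewriting has no target.
- partial fractions: the expression is not a ratio of polynomials that decomposes further.
- u-substitution — any workable substitution here is cosmetic — the integrand is already in directly integrable form.


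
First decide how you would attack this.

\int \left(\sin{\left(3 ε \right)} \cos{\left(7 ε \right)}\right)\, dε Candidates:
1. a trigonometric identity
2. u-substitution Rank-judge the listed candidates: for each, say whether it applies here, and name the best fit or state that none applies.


Best approach: a trigonometric identity — two sinusoids at different rates multiply in \sin{\left(3 ε \right)} \cos{\left(7 ε \right)}; the product-to-sum identity uncouples them.
- a trigonometric identity: a fit — the right tool for this form.
- u-substitution — no subexpression of the integrand serves as a whole-integral substitution inner — individual terms may offer their own, but none carries its derivative as a factor of the full integrand; a working change of variable would have to be constructed from outside the expression.


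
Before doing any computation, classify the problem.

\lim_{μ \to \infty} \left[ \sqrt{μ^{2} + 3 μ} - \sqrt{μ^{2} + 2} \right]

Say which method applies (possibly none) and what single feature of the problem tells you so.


Best approach: conjugate multiplication — two divergent pieces with a minus sign between them and a radical in the mix: rationalize \sqrt{μ^{2} + 3 μ} - \sqrt{μ^{2} + 2} before any limit law applies.


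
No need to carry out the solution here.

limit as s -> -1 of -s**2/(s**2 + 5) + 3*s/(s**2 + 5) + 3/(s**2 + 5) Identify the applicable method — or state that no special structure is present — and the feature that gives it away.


Verdict: no special technique — the function is continuous at -1; evaluation is itself the limit, no machinery required.


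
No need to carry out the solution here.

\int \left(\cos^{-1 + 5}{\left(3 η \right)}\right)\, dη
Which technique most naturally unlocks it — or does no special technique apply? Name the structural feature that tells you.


Best approach: a trigonometric identity — apply power reduction to \cos^{-1 + 5}{\left(3 η \right)}; each application halves the trigonometric degree.


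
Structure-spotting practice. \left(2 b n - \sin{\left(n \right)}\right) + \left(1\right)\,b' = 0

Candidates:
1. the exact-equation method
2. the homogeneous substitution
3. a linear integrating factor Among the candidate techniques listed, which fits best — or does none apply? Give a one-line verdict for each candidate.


Diagnosis: a linear integrating factor — linear in the unknown with genuine forcing: multiply through by the exponential of the integrated coefficient and the left side closes into one derivative.
- the exact-equation method: exactness fails on the nose — the mixed partials do not match.
- the homogeneous substitution: the ratio of the variables does not determine the slope.
- a linear integrating factor — yes — fits the structure here.


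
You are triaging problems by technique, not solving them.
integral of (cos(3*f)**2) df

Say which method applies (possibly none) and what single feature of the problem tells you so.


Verdict: a trigonometric identity — the exponent on cos(3*f)**2 is even — the power-reduction identity is the standard preprocessing step.


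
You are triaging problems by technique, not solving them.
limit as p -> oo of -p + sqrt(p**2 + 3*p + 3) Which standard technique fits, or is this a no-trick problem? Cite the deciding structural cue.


Diagnosis: conjugate multiplication — turning the difference into a conjugate-rationalized ratio makes the limit readable.


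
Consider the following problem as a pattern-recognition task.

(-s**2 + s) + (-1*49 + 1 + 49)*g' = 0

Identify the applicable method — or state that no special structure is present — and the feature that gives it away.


Diagnosis: no special technique — the slope is a pure function of s; integrate both sides and be done.


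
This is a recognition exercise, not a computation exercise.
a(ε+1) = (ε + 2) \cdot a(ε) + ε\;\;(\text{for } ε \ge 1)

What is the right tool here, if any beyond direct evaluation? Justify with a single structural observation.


Technique: a summation factor — one step of memory with a weight ε + 2 that changes as the index grows — the summation-factor construction is built for this.


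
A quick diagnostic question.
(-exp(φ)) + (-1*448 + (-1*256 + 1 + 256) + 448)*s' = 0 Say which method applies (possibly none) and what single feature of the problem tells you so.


Verdict: no special technique — solved for the derivative, no s appears — this is antidifferentiation in φ wearing ODE clothing.


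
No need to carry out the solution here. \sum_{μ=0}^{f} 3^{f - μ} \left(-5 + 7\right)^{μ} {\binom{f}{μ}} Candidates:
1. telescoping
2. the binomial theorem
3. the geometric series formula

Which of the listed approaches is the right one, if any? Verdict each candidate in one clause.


Best approach: the binomial theorem — terms weighting {\binom{f}{μ}} against matched powers of (-5 + 7) and 3 reassemble into ((-5 + 7) + 3)^f by the binomial theorem.
- telescoping: writing out consecutive terms as given produces no pairwise cancellation.
- the binomial theorem: yes — fits the structure here.
- the geometric series formula: the ratio of consecutive terms depends on the index.


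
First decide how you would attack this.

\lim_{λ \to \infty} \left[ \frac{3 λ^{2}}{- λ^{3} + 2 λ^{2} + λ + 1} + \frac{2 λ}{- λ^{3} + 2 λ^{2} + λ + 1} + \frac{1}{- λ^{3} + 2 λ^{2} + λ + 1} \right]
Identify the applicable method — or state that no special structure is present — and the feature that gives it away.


Method: dominant-term comparison — divide by the highest power of λ present: lower-order terms vanish and the dominant ratio remains. Differentiating the expression as a single quotient would eventually settle it as well; matching dominant growth settles it immediately.


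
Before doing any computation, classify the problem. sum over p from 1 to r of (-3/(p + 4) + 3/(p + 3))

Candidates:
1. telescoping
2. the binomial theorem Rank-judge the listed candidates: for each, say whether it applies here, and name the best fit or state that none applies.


Technique: telescoping — consecutive terms evaluate one function at adjacent indices (3/(p + 3) is its current value): one term's tail is the next term's head, so the chain collapses.
- telescoping: a fit — the right tool for this form.
- the binomial theorem: no binomial coefficients pair with matched powers.


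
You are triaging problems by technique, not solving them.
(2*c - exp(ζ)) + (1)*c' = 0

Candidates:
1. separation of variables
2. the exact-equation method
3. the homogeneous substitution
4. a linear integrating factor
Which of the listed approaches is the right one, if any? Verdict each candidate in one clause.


Best approach: a linear integrating factor — the unknown enters only to the first power against a nonzero forcing term — the integrating-factor template applies directly.
- separation of variables: the two dependences do not factor apart.
- the exact-equation method: no potential function has this form as its differential, as written.
- the homogeneous substitution: the slope is not a function of the ratio of the variables alone.
- a linear integrating factor — yes, a natural case for it.


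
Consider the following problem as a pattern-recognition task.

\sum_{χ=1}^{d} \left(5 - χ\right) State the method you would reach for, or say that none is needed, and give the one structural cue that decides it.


Method: no special technique — the summand is a plain polynomial in χ (expanding first if it arrives factored); standard power-sum formulas evaluate it term by term.


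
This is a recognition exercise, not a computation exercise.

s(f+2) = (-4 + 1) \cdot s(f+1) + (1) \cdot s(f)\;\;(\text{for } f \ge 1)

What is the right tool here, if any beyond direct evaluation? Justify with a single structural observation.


Diagnosis: the characteristic-root method — fixed numeric weights on consecutive terms and no forcing term added: the root method in its home territory.


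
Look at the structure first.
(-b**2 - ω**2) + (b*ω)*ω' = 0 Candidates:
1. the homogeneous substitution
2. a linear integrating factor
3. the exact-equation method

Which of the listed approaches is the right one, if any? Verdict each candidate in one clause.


Technique: the homogeneous substitution — scaling b and ω together leaves the slope fixed — it depends only on ω/b, so substitute the ratio. This doubles as a Bernoulli equation in the unknown as written; the homogeneous route needs no setup at all.
- the homogeneous substitution: yes, a natural case for it.
- a linear integrating factor: a nonlinear term in the unknown puts this outside the integrating-factor template.
- the exact-equation method: exactness fails on the nose — the mixed partials do not match.


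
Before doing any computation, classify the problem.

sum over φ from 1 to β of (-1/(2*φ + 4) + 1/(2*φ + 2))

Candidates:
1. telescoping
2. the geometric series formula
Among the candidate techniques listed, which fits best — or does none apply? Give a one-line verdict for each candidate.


Technique: telescoping — the generic term is a one-step difference of 1/(2*φ + 2), so partial sums shortcut to endpoint evaluation.
- telescoping: applicable, and directly so.
- the geometric series formula: the term-to-term ratio changes with the index, so the geometric formula cannot close it.


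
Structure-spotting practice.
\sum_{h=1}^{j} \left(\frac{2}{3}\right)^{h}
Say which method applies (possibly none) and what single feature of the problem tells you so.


Best approach: the geometric series formula — each summand is the previous one scaled by \frac{2}{3}; that constant multiplier is itself the geometric structure.


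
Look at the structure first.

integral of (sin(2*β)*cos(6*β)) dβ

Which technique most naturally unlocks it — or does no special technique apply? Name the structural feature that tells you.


Method: a trigonometric identity — two different frequencies multiply in sin(2*β)*cos(6*β); the product-to-sum formula separates them.


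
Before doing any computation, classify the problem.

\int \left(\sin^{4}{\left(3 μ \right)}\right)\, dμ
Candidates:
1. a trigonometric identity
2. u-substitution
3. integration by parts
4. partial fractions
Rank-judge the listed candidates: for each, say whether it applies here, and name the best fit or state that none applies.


Method: a trigonometric identity — apply power reduction to \sin^{4}{\left(3 μ \right)}; each application halves the trigonometric degree.
- a trigonometric identity — yes, a natural case for it.
- u-substitution — no subexpression of the integrand serves as a whole-integral substitution inner — individual terms may offer their own, but none carries its derivative as a factor of the full integrand; a working change of variable would have to be constructed from outside the expression.
- integration by parts — not the fit here: there is no polynomial factor to ladder down — parts can still close the trigonometric product by recursion, though the identity rewrite is the direct route.
- partial fractions: the expression is not a ratio of polynomials that decomposes further.


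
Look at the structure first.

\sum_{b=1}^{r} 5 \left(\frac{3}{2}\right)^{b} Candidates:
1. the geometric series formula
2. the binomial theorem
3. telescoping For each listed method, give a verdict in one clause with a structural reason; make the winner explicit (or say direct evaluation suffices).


Best approach: the geometric series formula — term-over-term division gives \frac{3}{2} every time — index-free ratio, geometric sum formula applies.
- the geometric series formula — yes, a natural case for it.
- the binomial theorem: the terms lack the binomial-coefficient-weighted complementary-power pattern of an expansion.
- telescoping — computed from the summand as displayed, the partial sums build up without the pairwise collapse telescoping exploits.


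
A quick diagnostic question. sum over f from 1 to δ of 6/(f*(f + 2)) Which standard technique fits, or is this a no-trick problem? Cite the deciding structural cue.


Diagnosis: telescoping — rewrite 6/(f*(f + 2)) as simple fractions and successive terms eat each other — only the edges survive.


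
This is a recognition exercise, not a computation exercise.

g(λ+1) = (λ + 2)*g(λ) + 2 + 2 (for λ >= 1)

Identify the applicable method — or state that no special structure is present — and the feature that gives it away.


Diagnosis: a summation factor — one step of memory with a weight λ + 2 that changes as the index grows — the summation-factor construction is built for this.


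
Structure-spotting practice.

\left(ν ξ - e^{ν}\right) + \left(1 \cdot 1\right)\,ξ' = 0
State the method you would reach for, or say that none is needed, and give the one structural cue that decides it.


Method: a linear integrating factor — the unknown enters only to the first power against a nonzero forcing term — the integrating-factor template applies directly.


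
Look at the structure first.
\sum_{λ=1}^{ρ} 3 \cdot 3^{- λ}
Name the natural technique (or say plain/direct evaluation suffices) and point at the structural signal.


Method: the geometric series formula — consecutive terms stand in a fixed index-free ratio — the geometric sum formula closes it.


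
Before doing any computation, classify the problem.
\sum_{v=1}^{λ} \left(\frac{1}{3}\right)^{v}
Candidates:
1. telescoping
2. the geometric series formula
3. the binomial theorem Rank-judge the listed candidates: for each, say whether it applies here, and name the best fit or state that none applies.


Method: the geometric series formula — each summand is the previous one scaled by \frac{1}{3}; that constant multiplier is itself the geometric structure.
- telescoping — writing out consecutive terms as given produces no pairwise cancellation.
- the geometric series formula — yes — fits the structure here.
- the binomial theorem — no binomial coefficients pair with matched powers.


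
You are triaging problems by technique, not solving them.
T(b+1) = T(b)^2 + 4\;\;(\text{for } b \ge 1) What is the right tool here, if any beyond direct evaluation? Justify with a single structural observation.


Verdict: no special technique — once the recursion is nonlinear, characteristic roots, master substitutions, and summation factors are all off the table.


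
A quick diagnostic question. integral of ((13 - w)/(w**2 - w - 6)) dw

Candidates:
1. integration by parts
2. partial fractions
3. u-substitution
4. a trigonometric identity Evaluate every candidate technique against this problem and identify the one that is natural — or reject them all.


Technique: partial fractions — the integrand is a proper rational function and its denominator w**2 - w - 6 factors into distinct pieces, so it splits into simple fractions.
- integration by parts: no split into a nonconstant polynomial times one of the standard kernels — exp, sine, or cosine of a linear argument, or a logarithm — applies here.
- partial fractions: applicable, and directly so.
- u-substitution — no subexpression of the integrand serves as a whole-integral substitution inner — individual terms may offer their own, but none carries its derivative as a factor of the full integrand; a working change of variable would have to be constructed from outside the expression.
- a trigonometric identity — there is no trigonometric structure at all — the integrand carries no sine or cosine to rewrite.


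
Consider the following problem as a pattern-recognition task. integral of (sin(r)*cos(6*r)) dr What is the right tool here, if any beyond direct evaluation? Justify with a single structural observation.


Method: a trigonometric identity — distinct frequencies under one product (sin(r)*cos(6*r)): the product-to-sum identity is the systematic route to an integrable form.


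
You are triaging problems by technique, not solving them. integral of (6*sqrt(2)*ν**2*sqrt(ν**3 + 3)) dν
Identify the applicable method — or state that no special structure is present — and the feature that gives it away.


Best approach: u-substitution — collected, the integrand has one factor that is, up to a constant, the derivative of an inner expression the rest depends on — substitute for that inner expression.


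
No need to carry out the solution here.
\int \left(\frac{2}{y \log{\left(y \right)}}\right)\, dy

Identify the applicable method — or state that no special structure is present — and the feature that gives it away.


Best approach: u-substitution — collected, the integrand has one factor that is, up to a constant, the derivative of an inner expression the rest depends on — substitute for that inner expression.


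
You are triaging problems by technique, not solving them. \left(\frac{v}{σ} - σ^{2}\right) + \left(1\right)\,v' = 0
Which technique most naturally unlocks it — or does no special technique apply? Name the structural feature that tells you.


Best approach: a linear integrating factor — linear in the unknown with genuine forcing: multiply through by the exponential of the integrated coefficient and the left side closes into one derivative.


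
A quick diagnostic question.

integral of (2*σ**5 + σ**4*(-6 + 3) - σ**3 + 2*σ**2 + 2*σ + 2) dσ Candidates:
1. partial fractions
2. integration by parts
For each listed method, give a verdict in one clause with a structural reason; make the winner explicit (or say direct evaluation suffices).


Technique: no special technique — the integrand is a sum of constant multiples of powers of σ — integrate term by term.
- partial fractions: there is no rational-function structure to decompose.
- integration by parts: splitting off a factor buys nothing — the integrand integrates directly without parts.


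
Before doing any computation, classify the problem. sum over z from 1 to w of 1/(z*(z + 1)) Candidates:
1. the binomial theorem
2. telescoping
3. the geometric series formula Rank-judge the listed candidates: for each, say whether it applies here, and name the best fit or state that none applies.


Method: telescoping — integer-spaced poles in 1/(z*(z + 1)) are the telescoping signature in disguise.
- the binomial theorem — the terms lack the binomial-coefficient-weighted complementary-power pattern of an expansion.
- telescoping: applies; the problem has the shape this method handles.
- the geometric series formula: the term-to-term ratio drifts with the index — the one thing the geometric formula cannot absorb.


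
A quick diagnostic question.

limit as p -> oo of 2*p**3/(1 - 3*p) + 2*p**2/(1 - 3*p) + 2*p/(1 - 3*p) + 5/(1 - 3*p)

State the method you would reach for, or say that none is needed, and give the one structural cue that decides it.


Technique: dominant-term comparison — divide by the highest power of p present: lower-order terms vanish and the dominant ratio remains. As a single quotient, the ∞/∞ shape would yield to repeated differentiation as well — the growth comparison gets there in one look.


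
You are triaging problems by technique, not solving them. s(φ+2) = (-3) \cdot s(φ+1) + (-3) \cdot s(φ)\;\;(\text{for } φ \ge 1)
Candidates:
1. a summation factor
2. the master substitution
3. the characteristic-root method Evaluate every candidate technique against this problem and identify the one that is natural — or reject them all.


Method: the characteristic-root method — the recurrence is linear and homogeneous with constant coefficients, so the ansatz r^φ turns it into a polynomial equation for r.
- a summation factor: a summation factor telescopes one-step recursions; this one carries higher-order memory.
- the master substitution — the recursion shifts the index rather than dividing it.
- the characteristic-root method — a fit — the right tool for this form.


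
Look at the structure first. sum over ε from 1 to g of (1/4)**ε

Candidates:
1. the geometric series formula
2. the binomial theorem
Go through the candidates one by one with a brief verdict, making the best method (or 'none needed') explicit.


Technique: the geometric series formula — consecutive terms stand in a fixed index-free ratio — the geometric sum formula closes it.
- the geometric series formula — applies; the problem has the shape this method handles.
- the binomial theorem — the terms do not reassemble into a binomial power.


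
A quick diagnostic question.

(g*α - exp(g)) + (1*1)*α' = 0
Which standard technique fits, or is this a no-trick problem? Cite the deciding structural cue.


Diagnosis: a linear integrating factor — α appears only to the first power with coefficient g — the classic integrating-factor setup.


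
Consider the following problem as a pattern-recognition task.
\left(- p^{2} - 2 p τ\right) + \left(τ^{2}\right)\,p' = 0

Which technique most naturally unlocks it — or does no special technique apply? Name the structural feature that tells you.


Verdict: the homogeneous substitution — the slope's numerator and denominator share total degree; set v = p/τ and the equation drops to separable form. Rearranged, this also fits the Bernoulli template directly; the homogeneous substitution reads the structure without the rearrangement.


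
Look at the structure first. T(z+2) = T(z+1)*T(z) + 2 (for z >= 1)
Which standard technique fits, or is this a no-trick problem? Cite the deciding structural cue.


Method: no special technique — the update rule curves (it is not linear in the unknown sequence), so no superposition-based closed form attaches — iterate or study it directly.


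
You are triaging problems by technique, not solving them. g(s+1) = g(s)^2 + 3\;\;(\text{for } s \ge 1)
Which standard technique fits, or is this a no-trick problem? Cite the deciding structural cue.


Diagnosis: no special technique — the sequence value feeds back through itself nonlinearly — linear superposition fails, and every superposition-based closed form fails with it.


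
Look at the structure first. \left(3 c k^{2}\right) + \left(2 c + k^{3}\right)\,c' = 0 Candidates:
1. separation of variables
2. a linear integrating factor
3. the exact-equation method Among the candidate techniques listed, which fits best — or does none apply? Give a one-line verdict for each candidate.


Technique: the exact-equation method — the cross partial derivatives of 3 c k^{2} and 2 c + k^{3} agree, so the left side is the total differential of one potential in k and c.
- separation of variables: no division isolates the independent variable from the unknown.
- a linear integrating factor — a nonlinear term in the unknown puts this outside the integrating-factor template.
- the exact-equation method: applicable, and directly so.


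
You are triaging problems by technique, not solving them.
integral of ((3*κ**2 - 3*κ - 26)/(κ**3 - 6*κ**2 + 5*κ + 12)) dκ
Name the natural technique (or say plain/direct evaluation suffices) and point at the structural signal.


Method: partial fractions — the bottom, κ**3 - 6*κ**2 + 5*κ + 12, comes apart into simple factors, and a proper rational function over split factors decomposes.


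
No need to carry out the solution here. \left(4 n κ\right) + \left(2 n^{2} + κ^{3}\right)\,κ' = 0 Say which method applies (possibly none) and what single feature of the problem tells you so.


Verdict: the exact-equation method — 4 n κ and 2 n^{2} + κ^{3} pass the exactness check on the nose, so no integrating factor in n or κ is needed at all.


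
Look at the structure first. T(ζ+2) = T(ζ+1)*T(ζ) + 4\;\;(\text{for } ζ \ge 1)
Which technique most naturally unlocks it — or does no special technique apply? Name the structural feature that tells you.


Technique: no special technique — the map from one term to the next is curved, not linear, so linear closed-form machinery does not attach.


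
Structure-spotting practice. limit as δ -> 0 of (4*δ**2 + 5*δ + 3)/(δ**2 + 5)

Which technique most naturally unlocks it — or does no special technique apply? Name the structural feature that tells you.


Technique: no special technique — no zero denominators, no indeterminate clash at 0 — substitute and read off the value.


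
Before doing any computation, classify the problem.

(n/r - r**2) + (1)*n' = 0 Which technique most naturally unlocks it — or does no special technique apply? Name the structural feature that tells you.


Verdict: a linear integrating factor — the unknown enters only to the first power against a nonzero forcing term — the integrating-factor template applies directly.


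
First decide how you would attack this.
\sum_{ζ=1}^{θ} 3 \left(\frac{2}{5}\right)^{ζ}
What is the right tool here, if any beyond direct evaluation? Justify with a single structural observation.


Technique: the geometric series formula — each summand is the previous one scaled by \frac{2}{5}; that constant multiplier is itself the geometric structure.


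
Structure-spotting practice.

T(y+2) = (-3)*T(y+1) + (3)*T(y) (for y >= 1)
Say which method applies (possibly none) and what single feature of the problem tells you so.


Diagnosis: the characteristic-root method — the recurrence is linear and homogeneous with constant coefficients, so the ansatz r^y turns it into a polynomial equation for r.


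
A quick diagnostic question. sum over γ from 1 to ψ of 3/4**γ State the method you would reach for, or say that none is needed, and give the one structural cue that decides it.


Method: the geometric series formula — consecutive terms stand in a fixed index-free ratio — the geometric sum formula closes it.


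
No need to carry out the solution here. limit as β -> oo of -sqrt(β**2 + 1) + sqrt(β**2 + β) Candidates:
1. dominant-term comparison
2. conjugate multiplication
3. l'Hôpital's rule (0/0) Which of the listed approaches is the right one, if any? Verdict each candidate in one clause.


Technique: conjugate multiplication — an infinity-minus-infinity difference with a surviving radical — multiply by the conjugate to cancel the divergence.
- dominant-term comparison — this limit is not decided by comparing leading-term growth at infinity.
- conjugate multiplication: yes — fits the structure here.
- l'Hôpital's rule (0/0) — substitution produces ∞ − ∞ rather than a vanishing quotient; the rule needs a 0/0 ratio to act on.


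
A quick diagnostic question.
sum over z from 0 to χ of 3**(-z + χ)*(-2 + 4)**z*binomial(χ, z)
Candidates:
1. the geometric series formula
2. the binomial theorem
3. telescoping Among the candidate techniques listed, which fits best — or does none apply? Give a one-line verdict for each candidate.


Verdict: the binomial theorem — binomial(χ, z) weighting matched powers of (-2 + 4) and 3 is the expanded form of ((-2 + 4) + 3)^χ — fold it back up.
- the geometric series formula: consecutive terms are not related by a fixed multiplier.
- the binomial theorem — applies; the problem has the shape this method handles.
- telescoping: writing out consecutive terms as given produces no pairwise cancellation.


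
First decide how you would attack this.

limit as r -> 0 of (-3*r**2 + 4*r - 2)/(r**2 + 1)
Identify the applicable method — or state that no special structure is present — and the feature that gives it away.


Technique: no special technique — nothing blocks direct substitution at 0: plug in and finish.


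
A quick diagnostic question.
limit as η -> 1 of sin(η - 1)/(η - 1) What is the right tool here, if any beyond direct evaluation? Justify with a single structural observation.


Best approach: l'Hôpital's rule (0/0) — plug in 1: top and bottom both hit zero, so differentiate each and retry. The standard small-argument limits would also carry it; the rule is the systematic route.


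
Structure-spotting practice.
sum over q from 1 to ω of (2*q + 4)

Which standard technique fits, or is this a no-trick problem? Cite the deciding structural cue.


Verdict: no special technique — nothing telescopes and nothing is geometric; polynomial terms in q sum term by term.


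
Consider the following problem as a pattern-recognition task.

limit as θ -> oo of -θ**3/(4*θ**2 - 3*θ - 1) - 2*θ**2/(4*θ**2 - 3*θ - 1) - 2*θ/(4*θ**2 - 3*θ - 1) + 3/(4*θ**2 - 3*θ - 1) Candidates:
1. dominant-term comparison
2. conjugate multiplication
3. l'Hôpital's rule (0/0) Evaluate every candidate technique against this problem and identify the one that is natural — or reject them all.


Method: dominant-term comparison — as θ grows, only the highest-degree terms matter — compare leading terms and read the limit off.
- dominant-term comparison: a fit — the right tool for this form.
- conjugate multiplication — rationalization has no target — no divergent radical difference appears.
- l'Hôpital's rule (0/0): no 0/0 form appears: written as one quotient, top and bottom both grow without bound, and the ratio is decided by their leading terms.


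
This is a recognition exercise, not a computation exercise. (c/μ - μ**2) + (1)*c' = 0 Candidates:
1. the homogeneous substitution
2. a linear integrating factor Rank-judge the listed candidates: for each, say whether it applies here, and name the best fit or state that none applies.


Diagnosis: a linear integrating factor — linear in the unknown with genuine forcing: multiply through by the exponential of the integrated coefficient and the left side closes into one derivative.
- the homogeneous substitution — rescaling both variables together changes the slope, so no ratio substitution collapses it.
- a linear integrating factor: applies; the problem has the shape this method handles.


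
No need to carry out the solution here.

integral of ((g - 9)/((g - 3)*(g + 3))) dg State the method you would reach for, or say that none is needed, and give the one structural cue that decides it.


Technique: partial fractions — a proper rational integrand whose denominator splits into simpler factors — decompose into partial fractions first.


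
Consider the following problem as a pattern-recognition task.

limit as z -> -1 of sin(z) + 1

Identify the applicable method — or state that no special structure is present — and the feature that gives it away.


Technique: no special technique — no zero denominators, no indeterminate clash at -1 — substitute and read off the value.


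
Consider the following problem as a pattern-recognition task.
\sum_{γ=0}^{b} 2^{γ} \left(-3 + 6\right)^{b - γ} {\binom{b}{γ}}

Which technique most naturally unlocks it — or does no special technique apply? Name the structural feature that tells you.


Diagnosis: the binomial theorem — the binomial coefficients weight matched powers of 2 and (-3 + 6), which is exactly the expansion of a binomial power.


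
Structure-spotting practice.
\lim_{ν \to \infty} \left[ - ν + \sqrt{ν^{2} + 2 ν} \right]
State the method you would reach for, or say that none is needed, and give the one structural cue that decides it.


Verdict: conjugate multiplication — the ∞ − ∞ radical form is the exact trigger for the conjugate maneuver.


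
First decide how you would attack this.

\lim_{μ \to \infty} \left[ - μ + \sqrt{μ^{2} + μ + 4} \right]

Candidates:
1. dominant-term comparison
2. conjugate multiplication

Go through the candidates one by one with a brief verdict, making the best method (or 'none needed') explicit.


Diagnosis: conjugate multiplication — an infinity-minus-infinity difference with a surviving radical — multiply by the conjugate to cancel the divergence.
- dominant-term comparison: this is not a rational comparison of growth rates at infinity.
- conjugate multiplication: applies; the problem has the shape this method handles.


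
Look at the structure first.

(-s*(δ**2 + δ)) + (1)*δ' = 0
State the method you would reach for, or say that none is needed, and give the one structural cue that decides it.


Best approach: separation of variables — the slope splits multiplicatively: s carrying all s-dependence times δ**2 + δ carrying all δ-dependence — separate and integrate. Rearranged, this also fits the Bernoulli template directly; separation reads the product structure as given.


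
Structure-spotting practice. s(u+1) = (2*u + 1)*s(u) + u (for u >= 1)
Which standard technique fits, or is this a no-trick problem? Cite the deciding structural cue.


Technique: a summation factor — the coefficient 2*u + 1 drifts with the index, so no fixed root exists; normalizing by the cumulative product telescopes it.


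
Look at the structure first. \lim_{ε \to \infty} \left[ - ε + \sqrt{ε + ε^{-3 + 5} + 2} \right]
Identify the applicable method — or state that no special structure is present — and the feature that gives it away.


Diagnosis: conjugate multiplication — the ∞ − ∞ radical form is the exact trigger for the conjugate maneuver.


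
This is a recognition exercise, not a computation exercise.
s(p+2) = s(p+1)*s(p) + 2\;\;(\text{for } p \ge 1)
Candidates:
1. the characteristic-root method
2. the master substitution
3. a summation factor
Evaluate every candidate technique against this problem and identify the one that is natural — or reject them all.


Verdict: no special technique — each new value is a nonlinear function of earlier ones — scaling arguments and superposition both fail.
- the characteristic-root method — the recursion is nonlinear in the sequence values, so no linear-modes ansatz applies.
- the master substitution: this is shift-type recursion, outside the divide-and-conquer template.
- a summation factor: no summation factor applies — the rule is not linear in the sequence values.


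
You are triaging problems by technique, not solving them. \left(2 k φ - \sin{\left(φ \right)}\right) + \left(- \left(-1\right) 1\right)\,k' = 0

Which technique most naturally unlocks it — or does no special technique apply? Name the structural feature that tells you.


Diagnosis: a linear integrating factor — the unknown enters only to the first power against a nonzero forcing term — the integrating-factor template applies directly.


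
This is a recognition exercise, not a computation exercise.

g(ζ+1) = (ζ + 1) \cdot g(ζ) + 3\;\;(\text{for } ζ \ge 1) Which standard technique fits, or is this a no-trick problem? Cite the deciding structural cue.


Method: a summation factor — because the multiplier ζ + 1 is index-dependent, divide through by its running product and sum the resulting differences.


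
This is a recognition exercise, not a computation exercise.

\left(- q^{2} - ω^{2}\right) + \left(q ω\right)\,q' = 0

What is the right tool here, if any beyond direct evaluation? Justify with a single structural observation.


Diagnosis: the homogeneous substitution — the slope's numerator and denominator share total degree; set v = q/ω and the equation drops to separable form. A Bernoulli rewrite works here as the equation stands — the homogeneous substitution is the more immediate reading.


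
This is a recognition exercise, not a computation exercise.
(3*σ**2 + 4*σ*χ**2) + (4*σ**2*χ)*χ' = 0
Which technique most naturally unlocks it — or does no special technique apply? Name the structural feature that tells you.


Method: the exact-equation method — because the two cross partials coincide, the form is conservative as written — recover its potential in (σ, χ).


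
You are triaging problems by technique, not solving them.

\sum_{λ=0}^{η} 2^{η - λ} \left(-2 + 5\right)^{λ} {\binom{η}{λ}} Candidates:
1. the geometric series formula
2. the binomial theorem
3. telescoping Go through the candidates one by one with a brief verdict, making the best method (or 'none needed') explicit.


Method: the binomial theorem — binomial coefficients against complementary powers of (-2 + 5) and 2: recognize the binomial expansion and resum.
- the geometric series formula — consecutive terms are not related by a fixed multiplier.
- the binomial theorem — applicable, and directly so.
- telescoping — neither a shifted-difference shape nor integer-spaced poles are present.


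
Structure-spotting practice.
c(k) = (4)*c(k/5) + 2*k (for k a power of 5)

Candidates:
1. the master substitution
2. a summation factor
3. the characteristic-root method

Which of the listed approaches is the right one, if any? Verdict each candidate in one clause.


Technique: the master substitution — the recursive call is at index k/5 rather than a shift, a divide-and-conquer shape — substituting k = 5^m linearizes it.
- the master substitution — a fit — the right tool for this form.
- a summation factor — the recursion divides its index rather than shifting it — there is no previous-term chain for a summation factor to telescope.
- the characteristic-root method — a divided-index call is not the fixed-shift linear shape that characteristic roots solve.
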